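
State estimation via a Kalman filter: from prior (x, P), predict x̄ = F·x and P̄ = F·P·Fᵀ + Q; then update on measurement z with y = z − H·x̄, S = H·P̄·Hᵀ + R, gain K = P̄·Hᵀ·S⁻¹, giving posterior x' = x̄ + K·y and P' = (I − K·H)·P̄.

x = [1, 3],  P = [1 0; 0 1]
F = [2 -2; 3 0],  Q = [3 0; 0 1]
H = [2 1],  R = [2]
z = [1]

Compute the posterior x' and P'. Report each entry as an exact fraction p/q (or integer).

x' = [-19/10, 93/20]
P' = [6/5 -17/10; -17/10 79/20]

x̄ = F·x = [-4, 3]
P̄ = F·P·Fᵀ + Q = [11 6; 6 10]
y = z − H·x̄ = [6]
S = H·P̄·Hᵀ + R = [80]
K = P̄·Hᵀ·S⁻¹ = [7/20; 11/40]
x' = x̄ + K·y = [-19/10, 93/20]
P' = (I − K·H)·P̄ = [6/5 -17/10; -17/10 79/20]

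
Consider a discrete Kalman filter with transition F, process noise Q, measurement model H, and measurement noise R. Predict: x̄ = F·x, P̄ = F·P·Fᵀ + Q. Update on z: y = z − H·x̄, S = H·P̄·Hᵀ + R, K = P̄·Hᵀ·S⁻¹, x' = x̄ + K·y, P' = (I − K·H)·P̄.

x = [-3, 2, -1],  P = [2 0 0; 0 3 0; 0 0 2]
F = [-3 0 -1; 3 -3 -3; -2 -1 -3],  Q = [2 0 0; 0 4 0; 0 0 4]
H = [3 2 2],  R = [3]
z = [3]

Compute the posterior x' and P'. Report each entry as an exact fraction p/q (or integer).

x̄ = F·x = [10, -12, 7]
P̄ = F·P·Fᵀ + Q = [22 -12 18; -12 67 15; 18 15 33]
y = z − H·x̄ = [-17]
S = H·P̄·Hᵀ + R = [793]
K = P̄·Hᵀ·S⁻¹ = [6/61; 128/793; 150/793]
x' = x̄ + K·y = [508/61, -11692/793, 3001/793]
P' = (I − K·H)·P̄ = [874/61 -1500/61 198/61; -1500/61 36747/793 -7305/793; 198/61 -7305/793 3669/793]

x' = [508/61, -11692/793, 3001/793]
P' = [874/61 -1500/61 198/61; -1500/61 36747/793 -7305/793; 198/61 -7305/793 3669/793]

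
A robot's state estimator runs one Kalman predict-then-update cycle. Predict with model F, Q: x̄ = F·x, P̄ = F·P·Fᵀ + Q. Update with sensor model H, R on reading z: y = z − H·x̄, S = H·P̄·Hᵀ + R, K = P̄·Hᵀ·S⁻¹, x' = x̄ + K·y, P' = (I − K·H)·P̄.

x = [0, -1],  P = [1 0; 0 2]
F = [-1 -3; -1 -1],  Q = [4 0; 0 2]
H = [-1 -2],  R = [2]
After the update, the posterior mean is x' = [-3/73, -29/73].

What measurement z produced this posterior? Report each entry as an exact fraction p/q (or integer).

x̄ = F·x = [3, 1]
P̄ = F·P·Fᵀ + Q = [23 7; 7 5]
S = H·P̄·Hᵀ + R = [73]
K = P̄·Hᵀ·S⁻¹ = [-37/73; -17/73]
x' − x̄ = [-222/73, -102/73] = K·y
y = (KᵀK)⁻¹·Kᵀ·(x' − x̄) = [6]
z = y + H·x̄ = [6] + [-5] = [1]

z = [1]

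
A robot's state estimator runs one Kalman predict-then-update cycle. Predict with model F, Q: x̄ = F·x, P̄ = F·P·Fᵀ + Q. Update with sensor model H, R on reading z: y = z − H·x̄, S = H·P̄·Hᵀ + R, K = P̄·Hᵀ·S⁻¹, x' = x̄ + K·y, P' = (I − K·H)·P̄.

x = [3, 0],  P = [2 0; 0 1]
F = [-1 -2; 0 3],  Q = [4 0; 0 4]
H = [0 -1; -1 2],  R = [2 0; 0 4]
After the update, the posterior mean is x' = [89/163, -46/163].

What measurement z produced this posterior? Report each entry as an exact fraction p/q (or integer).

x̄ = F·x = [-3, 0]
P̄ = F·P·Fᵀ + Q = [10 -6; -6 13]
S = H·P̄·Hᵀ + R = [15 -32; -32 90]
K = P̄·Hᵀ·S⁻¹ = [-82/163 -69/163; -73/163 32/163]
x' − x̄ = [578/163, -46/163] = K·y
y = (KᵀK)⁻¹·Kᵀ·(x' − x̄) = [-2, -6]
z = y + H·x̄ = [-2, -6] + [0, 3] = [-2, -3]

z = [-2, -3]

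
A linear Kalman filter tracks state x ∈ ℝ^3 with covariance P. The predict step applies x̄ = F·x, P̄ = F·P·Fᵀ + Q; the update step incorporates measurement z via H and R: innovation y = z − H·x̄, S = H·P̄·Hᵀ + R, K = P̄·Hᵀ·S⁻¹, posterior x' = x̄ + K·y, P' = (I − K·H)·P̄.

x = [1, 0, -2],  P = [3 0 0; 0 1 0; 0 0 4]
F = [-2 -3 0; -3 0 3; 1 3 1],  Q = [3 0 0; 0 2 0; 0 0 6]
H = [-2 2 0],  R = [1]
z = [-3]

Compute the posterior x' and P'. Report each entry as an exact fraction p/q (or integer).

x̄ = F·x = [-2, -9, -1]
P̄ = F·P·Fᵀ + Q = [24 18 -15; 18 65 3; -15 3 22]
y = z − H·x̄ = [11]
S = H·P̄·Hᵀ + R = [213]
K = P̄·Hᵀ·S⁻¹ = [-4/71; 94/213; 12/71]
x' = x̄ + K·y = [-186/71, -883/213, 61/71]
P' = (I − K·H)·P̄ = [1656/71 1654/71 -921/71; 1654/71 5009/213 -915/71; -921/71 -915/71 1130/71]

x' = [-186/71, -883/213, 61/71]
P' = [1656/71 1654/71 -921/71; 1654/71 5009/213 -915/71; -921/71 -915/71 1130/71]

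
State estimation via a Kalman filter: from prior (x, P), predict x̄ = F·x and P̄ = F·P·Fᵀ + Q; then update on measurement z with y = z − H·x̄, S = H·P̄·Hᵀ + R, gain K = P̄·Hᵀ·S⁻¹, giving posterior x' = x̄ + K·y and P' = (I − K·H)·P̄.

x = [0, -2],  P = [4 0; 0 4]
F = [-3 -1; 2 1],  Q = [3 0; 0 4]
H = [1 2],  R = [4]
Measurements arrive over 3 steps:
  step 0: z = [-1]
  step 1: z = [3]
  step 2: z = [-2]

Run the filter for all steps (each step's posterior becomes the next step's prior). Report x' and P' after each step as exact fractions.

step 0: x' = [49/31, -42/31], P' = [1164/31 -608/31; -608/31 344/31]
step 1: x' = [-2347/335, 4856/1005], P' = [60028/335 -30888/335; -30888/335 48524/1005]
step 2: x' = [148174/9485, -11946/1355], P' = [27708764/66395 -2040656/9485; -2040656/9485 151424/1355]

step 0: x̄ = F·x = [2, -2]
step 0: P̄ = F·P·Fᵀ + Q = [43 -28; -28 24]
step 0: y = z − H·x̄ = [1]
step 0: S = H·P̄·Hᵀ + R = [31]
step 0: K = P̄·Hᵀ·S⁻¹ = [-13/31; 20/31]
step 0: x' = x̄ + K·y = [49/31, -42/31]
step 0: P' = (I − K·H)·P̄ = [1164/31 -608/31; -608/31 344/31]
step 1: x̄ = F·x = [-105/31, 56/31]
step 1: P̄ = F·P·Fᵀ + Q = [7265/31 -4288/31; -4288/31 2692/31]
step 1: y = z − H·x̄ = [86/31]
step 1: S = H·P̄·Hᵀ + R = [1005/31]
step 1: K = P̄·Hᵀ·S⁻¹ = [-437/335; 1096/1005]
step 1: x' = x̄ + K·y = [-2347/335, 4856/1005]
step 1: P' = (I − K·H)·P̄ = [60028/335 -30888/335; -30888/335 48524/1005]
step 2: x̄ = F·x = [16267/1005, -9226/1005]
step 2: P̄ = F·P·Fᵀ + Q = [1116311/1005 -665708/1005; -665708/1005 402224/1005]
step 2: y = z − H·x̄ = [35/201]
step 2: S = H·P̄·Hᵀ + R = [13279/201]
step 2: K = P̄·Hᵀ·S⁻¹ = [-43021/13279; 3964/1897]
step 2: x' = x̄ + K·y = [148174/9485, -11946/1355]
step 2: P' = (I − K·H)·P̄ = [27708764/66395 -2040656/9485; -2040656/9485 151424/1355]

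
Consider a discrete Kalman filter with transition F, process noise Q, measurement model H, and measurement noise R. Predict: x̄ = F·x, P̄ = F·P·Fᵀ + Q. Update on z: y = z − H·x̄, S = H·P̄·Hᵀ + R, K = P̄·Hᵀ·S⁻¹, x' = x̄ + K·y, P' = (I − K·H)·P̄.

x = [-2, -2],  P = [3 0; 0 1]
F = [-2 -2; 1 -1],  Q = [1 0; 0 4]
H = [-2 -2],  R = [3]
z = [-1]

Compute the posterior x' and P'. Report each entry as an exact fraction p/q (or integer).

x̄ = F·x = [8, 0]
P̄ = F·P·Fᵀ + Q = [17 -4; -4 8]
y = z − H·x̄ = [15]
S = H·P̄·Hᵀ + R = [71]
K = P̄·Hᵀ·S⁻¹ = [-26/71; -8/71]
x' = x̄ + K·y = [178/71, -120/71]
P' = (I − K·H)·P̄ = [531/71 -492/71; -492/71 504/71]

x' = [178/71, -120/71]
P' = [531/71 -492/71; -492/71 504/71]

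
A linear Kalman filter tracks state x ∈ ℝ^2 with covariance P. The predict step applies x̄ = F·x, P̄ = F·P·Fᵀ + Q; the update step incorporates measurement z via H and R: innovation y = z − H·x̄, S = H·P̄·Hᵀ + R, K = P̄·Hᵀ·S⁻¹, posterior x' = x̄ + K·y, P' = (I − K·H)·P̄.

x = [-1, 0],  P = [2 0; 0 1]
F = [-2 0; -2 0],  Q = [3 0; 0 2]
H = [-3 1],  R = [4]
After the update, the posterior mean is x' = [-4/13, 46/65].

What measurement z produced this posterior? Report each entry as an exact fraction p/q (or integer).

x̄ = F·x = [2, 2]
P̄ = F·P·Fᵀ + Q = [11 8; 8 10]
S = H·P̄·Hᵀ + R = [65]
K = P̄·Hᵀ·S⁻¹ = [-5/13; -14/65]
x' − x̄ = [-30/13, -84/65] = K·y
y = (KᵀK)⁻¹·Kᵀ·(x' − x̄) = [6]
z = y + H·x̄ = [6] + [-4] = [2]

z = [2]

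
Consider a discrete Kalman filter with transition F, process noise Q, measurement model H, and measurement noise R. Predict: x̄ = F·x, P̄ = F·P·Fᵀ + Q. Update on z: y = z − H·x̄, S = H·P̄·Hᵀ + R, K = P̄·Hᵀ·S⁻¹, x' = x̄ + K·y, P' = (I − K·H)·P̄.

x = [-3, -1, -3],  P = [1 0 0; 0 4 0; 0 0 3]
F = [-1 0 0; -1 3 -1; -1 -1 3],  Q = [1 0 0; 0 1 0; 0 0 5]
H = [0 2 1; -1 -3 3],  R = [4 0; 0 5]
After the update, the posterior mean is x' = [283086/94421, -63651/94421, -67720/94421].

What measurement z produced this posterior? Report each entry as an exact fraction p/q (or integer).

z = [-2, -3]

x̄ = F·x = [3, 3, -5]
P̄ = F·P·Fᵀ + Q = [2 1 1; 1 41 -20; 1 -20 37]
S = H·P̄·Hᵀ + R = [125 -198; -198 1069]
K = P̄·Hᵀ·S⁻¹ = [2811/94421 344/94421; 29846/94421 -10724/94421; 30453/94421 20656/94421]
x' − x̄ = [-177/94421, -346914/94421, 404385/94421] = K·y
y = (KᵀK)⁻¹·Kᵀ·(x' − x̄) = [-3, 24]
z = y + H·x̄ = [-3, 24] + [1, -27] = [-2, -3]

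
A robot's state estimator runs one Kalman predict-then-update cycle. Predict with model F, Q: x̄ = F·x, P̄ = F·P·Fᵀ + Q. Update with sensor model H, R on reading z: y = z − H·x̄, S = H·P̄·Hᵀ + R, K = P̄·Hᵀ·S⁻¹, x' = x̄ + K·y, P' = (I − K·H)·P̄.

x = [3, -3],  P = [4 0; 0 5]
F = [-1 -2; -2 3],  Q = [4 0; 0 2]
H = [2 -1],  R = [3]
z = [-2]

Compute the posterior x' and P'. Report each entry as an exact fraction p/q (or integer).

x̄ = F·x = [3, -15]
P̄ = F·P·Fᵀ + Q = [28 -22; -22 63]
y = z − H·x̄ = [-23]
S = H·P̄·Hᵀ + R = [266]
K = P̄·Hᵀ·S⁻¹ = [39/133; -107/266]
x' = x̄ + K·y = [-498/133, -1529/266]
P' = (I − K·H)·P̄ = [682/133 1247/133; 1247/133 5309/266]

x' = [-498/133, -1529/266]
P' = [682/133 1247/133; 1247/133 5309/266]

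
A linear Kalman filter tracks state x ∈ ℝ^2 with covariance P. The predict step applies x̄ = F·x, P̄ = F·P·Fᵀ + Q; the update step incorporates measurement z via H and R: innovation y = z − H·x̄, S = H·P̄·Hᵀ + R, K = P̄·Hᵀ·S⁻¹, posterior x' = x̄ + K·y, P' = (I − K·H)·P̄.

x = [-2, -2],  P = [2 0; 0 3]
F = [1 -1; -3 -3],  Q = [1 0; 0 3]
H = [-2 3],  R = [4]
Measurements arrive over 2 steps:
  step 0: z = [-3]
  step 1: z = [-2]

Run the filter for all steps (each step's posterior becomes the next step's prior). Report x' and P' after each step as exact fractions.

step 0: x' = [117/424, -147/212], P' = [2535/424 843/212; 843/212 327/106]
step 1: x' = [674527/645311, 21636/645311], P' = [973744/645311 632052/645311; 632052/645311 696012/645311]

step 0: x̄ = F·x = [0, 12]
step 0: P̄ = F·P·Fᵀ + Q = [6 3; 3 48]
step 0: y = z − H·x̄ = [-39]
step 0: S = H·P̄·Hᵀ + R = [424]
step 0: K = P̄·Hᵀ·S⁻¹ = [-3/424; 69/212]
step 0: x' = x̄ + K·y = [117/424, -147/212]
step 0: P' = (I − K·H)·P̄ = [2535/424 843/212; 843/212 327/106]
step 1: x̄ = F·x = [411/424, 531/424]
step 1: P̄ = F·P·Fᵀ + Q = [895/424 -3681/424; -3681/424 66207/424]
step 1: y = z − H·x̄ = [-1619/424]
step 1: S = H·P̄·Hᵀ + R = [645311/424]
step 1: K = P̄·Hᵀ·S⁻¹ = [-12833/645311; 205983/645311]
step 1: x' = x̄ + K·y = [674527/645311, 21636/645311]
step 1: P' = (I − K·H)·P̄ = [973744/645311 632052/645311; 632052/645311 696012/645311]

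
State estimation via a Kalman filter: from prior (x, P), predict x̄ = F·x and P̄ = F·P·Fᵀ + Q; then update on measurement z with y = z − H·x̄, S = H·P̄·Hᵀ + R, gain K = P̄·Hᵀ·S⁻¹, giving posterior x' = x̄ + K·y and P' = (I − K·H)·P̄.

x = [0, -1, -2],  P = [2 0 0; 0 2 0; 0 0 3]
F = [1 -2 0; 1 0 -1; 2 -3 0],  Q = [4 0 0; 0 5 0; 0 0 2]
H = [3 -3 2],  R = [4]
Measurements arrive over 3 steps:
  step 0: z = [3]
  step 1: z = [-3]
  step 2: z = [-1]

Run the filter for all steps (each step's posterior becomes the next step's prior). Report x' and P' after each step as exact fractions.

step 0: x' = [169/110, 116/55, 261/110], P' = [192/55 246/55 98/55; 246/55 518/55 404/55; 98/55 404/55 482/55]
step 1: x' = [-4933/4902, -56161/73530, -42767/36765], P' = [3544/817 15836/2451 8714/2451; 15836/2451 501764/36765 396926/36765; 8714/2451 396926/36765 416324/36765]
step 2: x' = [444781/22484190, 811339/7494730, -8128321/22484190], P' = [15908216/3747365 70436656/11242095 38322152/11242095; 70436656/11242095 148865212/11242095 118055764/11242095; 38322152/11242095 118055764/11242095 41677226/3747365]

step 0: x̄ = F·x = [2, 2, 3]
step 0: P̄ = F·P·Fᵀ + Q = [14 2 16; 2 10 4; 16 4 28]
step 0: y = z − H·x̄ = [-3]
step 0: S = H·P̄·Hᵀ + R = [440]
step 0: K = P̄·Hᵀ·S⁻¹ = [17/110; -2/55; 23/110]
step 0: x' = x̄ + K·y = [169/110, 116/55, 261/110]
step 0: P' = (I − K·H)·P̄ = [192/55 246/55 98/55; 246/55 518/55 404/55; 98/55 404/55 482/55]
step 1: x̄ = F·x = [-59/22, -46/55, -179/55]
step 1: P̄ = F·P·Fᵀ + Q = [300/11 82/11 354/11; 82/11 753/55 662/55; 354/11 662/55 2588/55]
step 1: y = z − H·x̄ = [199/22]
step 1: S = H·P̄·Hᵀ + R = [7353/11]
step 1: K = P̄·Hᵀ·S⁻¹ = [454/2451; 59/7353; 1700/7353]
step 1: x' = x̄ + K·y = [-4933/4902, -56161/73530, -42767/36765]
step 1: P' = (I − K·H)·P̄ = [3544/817 15836/2451 8714/2451; 15836/2451 501764/36765 396926/36765; 8714/2451 396926/36765 416324/36765]
step 2: x̄ = F·x = [38327/73530, 11539/73530, 2277/8170]
step 2: P̄ = F·P·Fᵀ + Q = [1363436/36765 347542/36765 185196/4085; 347542/36765 498209/36765 59522/4085; 185196/4085 59522/4085 264094/4085]
step 2: y = z − H·x̄ = [-6496/2451]
step 2: S = H·P̄·Hᵀ + R = [749473/817]
step 2: K = P̄·Hᵀ·S⁻¹ = [425414/2248419; 41293/2248419; 181042/749473]
step 2: x' = x̄ + K·y = [444781/22484190, 811339/7494730, -8128321/22484190]
step 2: P' = (I − K·H)·P̄ = [15908216/3747365 70436656/11242095 38322152/11242095; 70436656/11242095 148865212/11242095 118055764/11242095; 38322152/11242095 118055764/11242095 41677226/3747365]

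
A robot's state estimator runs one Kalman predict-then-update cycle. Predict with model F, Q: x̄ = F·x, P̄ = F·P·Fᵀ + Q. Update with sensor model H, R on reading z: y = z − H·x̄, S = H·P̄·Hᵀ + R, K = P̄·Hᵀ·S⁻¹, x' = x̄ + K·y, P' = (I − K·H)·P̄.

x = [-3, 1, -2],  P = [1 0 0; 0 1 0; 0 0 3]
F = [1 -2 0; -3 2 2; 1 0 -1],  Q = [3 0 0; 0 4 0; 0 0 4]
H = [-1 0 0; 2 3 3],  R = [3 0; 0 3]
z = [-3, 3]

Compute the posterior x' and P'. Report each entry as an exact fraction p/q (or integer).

x' = [204/245, 177/245, -123/490]
P' = [534/245 -423/245 66/245; -423/245 2346/245 -1982/245; 66/245 -1982/245 3873/490]

x̄ = F·x = [-5, 7, -1]
P̄ = F·P·Fᵀ + Q = [8 -7 1; -7 29 -9; 1 -9 8]
y = z − H·x̄ = [-8, -5]
S = H·P̄·Hᵀ + R = [11 2; 2 134]
K = P̄·Hᵀ·S⁻¹ = [-178/245 -1/245; 141/245 82/245; -22/245 -3/490]
x' = x̄ + K·y = [204/245, 177/245, -123/490]
P' = (I − K·H)·P̄ = [534/245 -423/245 66/245; -423/245 2346/245 -1982/245; 66/245 -1982/245 3873/490]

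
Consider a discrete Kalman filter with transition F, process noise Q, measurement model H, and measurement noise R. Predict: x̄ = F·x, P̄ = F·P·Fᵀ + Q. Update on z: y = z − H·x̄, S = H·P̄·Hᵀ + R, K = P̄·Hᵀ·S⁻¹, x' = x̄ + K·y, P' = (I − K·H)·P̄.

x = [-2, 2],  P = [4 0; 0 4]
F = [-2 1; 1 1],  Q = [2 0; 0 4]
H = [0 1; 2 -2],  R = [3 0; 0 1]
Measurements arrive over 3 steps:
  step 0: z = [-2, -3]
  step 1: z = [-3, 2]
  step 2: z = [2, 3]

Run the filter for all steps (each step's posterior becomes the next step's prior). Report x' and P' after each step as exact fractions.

step 0: x' = [-2690/1511, -568/1511], P' = [3290/1511 2964/1511; 2964/1511 3012/1511]
step 1: x' = [349624/728951, -3180/4643], P' = [808618/728951 4500/4643; 4500/4643 4974/4643]
step 2: x' = [156355748/220832233, -134618512/220832233], P' = [244905304/220832233 214107018/220832233; 214107018/220832233 236490492/220832233]

step 0: x̄ = F·x = [6, 0]
step 0: P̄ = F·P·Fᵀ + Q = [22 -4; -4 12]
step 0: y = z − H·x̄ = [-2, -15]
step 0: S = H·P̄·Hᵀ + R = [15 -32; -32 169]
step 0: K = P̄·Hᵀ·S⁻¹ = [988/1511 652/1511; 1004/1511 -96/1511]
step 0: x' = x̄ + K·y = [-2690/1511, -568/1511]
step 0: P' = (I − K·H)·P̄ = [3290/1511 2964/1511; 2964/1511 3012/1511]
step 1: x̄ = F·x = [4812/1511, -3258/1511]
step 1: P̄ = F·P·Fᵀ + Q = [7338/1511 -6532/1511; -6532/1511 18274/1511]
step 1: y = z − H·x̄ = [-1275/1511, -13118/1511]
step 1: S = H·P̄·Hᵀ + R = [22807/1511 -49612/1511; -49612/1511 156215/1511]
step 1: K = P̄·Hᵀ·S⁻¹ = [1500/4643 204236/728951; 1658/4643 -948/4643]
step 1: x' = x̄ + K·y = [349624/728951, -3180/4643]
step 1: P' = (I − K·H)·P̄ = [808618/728951 4500/4643; 4500/4643 4974/4643]
step 2: x̄ = F·x = [-1198508/728951, -149636/728951]
step 2: P̄ = F·P·Fᵀ + Q = [2647292/728951 -1542818/728951; -1542818/728951 5918340/728951]
step 2: y = z − H·x̄ = [1607538/728951, 4284597/728951]
step 2: S = H·P̄·Hᵀ + R = [8105193/728951 -14922316/728951; -14922316/728951 47334023/728951]
step 2: K = P̄·Hᵀ·S⁻¹ = [71369006/220832233 61596572/220832233; 78830164/220832233 -44766948/220832233]
step 2: x' = x̄ + K·y = [156355748/220832233, -134618512/220832233]
step 2: P' = (I − K·H)·P̄ = [244905304/220832233 214107018/220832233; 214107018/220832233 236490492/220832233]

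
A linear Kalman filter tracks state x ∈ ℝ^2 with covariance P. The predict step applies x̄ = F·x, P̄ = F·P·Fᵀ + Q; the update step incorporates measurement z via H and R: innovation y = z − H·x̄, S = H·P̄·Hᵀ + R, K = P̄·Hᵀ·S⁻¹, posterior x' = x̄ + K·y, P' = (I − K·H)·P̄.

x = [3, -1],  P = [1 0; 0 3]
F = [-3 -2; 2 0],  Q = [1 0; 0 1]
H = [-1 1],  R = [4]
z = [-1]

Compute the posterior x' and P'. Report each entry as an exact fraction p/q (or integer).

x' = [91/43, 104/43]
P' = [162/43 50/43; 50/43 94/43]

x̄ = F·x = [-7, 6]
P̄ = F·P·Fᵀ + Q = [22 -6; -6 5]
y = z − H·x̄ = [-14]
S = H·P̄·Hᵀ + R = [43]
K = P̄·Hᵀ·S⁻¹ = [-28/43; 11/43]
x' = x̄ + K·y = [91/43, 104/43]
P' = (I − K·H)·P̄ = [162/43 50/43; 50/43 94/43]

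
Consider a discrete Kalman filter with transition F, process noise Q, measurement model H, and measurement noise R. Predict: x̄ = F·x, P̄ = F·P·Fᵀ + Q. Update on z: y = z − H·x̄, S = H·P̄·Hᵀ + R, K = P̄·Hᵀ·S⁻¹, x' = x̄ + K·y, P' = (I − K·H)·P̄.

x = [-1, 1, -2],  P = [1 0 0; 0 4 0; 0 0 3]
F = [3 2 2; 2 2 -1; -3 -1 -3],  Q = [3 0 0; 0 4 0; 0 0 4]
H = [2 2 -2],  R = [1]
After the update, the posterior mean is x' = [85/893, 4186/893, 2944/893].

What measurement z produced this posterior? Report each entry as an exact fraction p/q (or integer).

z = [3]

x̄ = F·x = [-5, 2, 8]
P̄ = F·P·Fᵀ + Q = [40 16 -35; 16 27 -5; -35 -5 44]
S = H·P̄·Hᵀ + R = [893]
K = P̄·Hᵀ·S⁻¹ = [182/893; 96/893; -168/893]
x' − x̄ = [4550/893, 2400/893, -4200/893] = K·y
y = (KᵀK)⁻¹·Kᵀ·(x' − x̄) = [25]
z = y + H·x̄ = [25] + [-22] = [3]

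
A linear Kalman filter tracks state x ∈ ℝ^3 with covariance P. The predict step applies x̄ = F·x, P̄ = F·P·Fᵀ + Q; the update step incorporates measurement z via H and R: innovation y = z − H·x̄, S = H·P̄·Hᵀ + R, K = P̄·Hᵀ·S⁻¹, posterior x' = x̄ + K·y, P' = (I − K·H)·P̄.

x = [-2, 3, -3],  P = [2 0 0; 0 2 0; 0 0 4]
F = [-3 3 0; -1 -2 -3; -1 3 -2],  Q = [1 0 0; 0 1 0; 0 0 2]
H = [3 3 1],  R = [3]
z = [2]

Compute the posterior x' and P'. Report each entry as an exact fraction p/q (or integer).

x̄ = F·x = [15, 5, 17]
P̄ = F·P·Fᵀ + Q = [37 -6 24; -6 47 14; 24 14 38]
y = z − H·x̄ = [-75]
S = H·P̄·Hᵀ + R = [917]
K = P̄·Hᵀ·S⁻¹ = [117/917; 137/917; 152/917]
x' = x̄ + K·y = [4980/917, -5690/917, 4189/917]
P' = (I − K·H)·P̄ = [20240/917 -21531/917 4224/917; -21531/917 24330/917 -7986/917; 4224/917 -7986/917 11742/917]

x' = [4980/917, -5690/917, 4189/917]
P' = [20240/917 -21531/917 4224/917; -21531/917 24330/917 -7986/917; 4224/917 -7986/917 11742/917]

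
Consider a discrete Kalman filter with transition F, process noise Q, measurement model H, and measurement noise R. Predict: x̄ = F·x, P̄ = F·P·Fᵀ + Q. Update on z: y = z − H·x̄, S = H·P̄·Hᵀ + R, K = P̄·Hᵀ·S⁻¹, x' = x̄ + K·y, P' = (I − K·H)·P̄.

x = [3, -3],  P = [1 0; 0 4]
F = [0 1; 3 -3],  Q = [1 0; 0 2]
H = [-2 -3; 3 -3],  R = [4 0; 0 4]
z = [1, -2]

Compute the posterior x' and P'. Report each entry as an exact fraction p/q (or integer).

x̄ = F·x = [-3, 18]
P̄ = F·P·Fᵀ + Q = [5 -12; -12 47]
y = z − H·x̄ = [49, 61]
S = H·P̄·Hᵀ + R = [303 429; 429 688]
K = P̄·Hᵀ·S⁻¹ = [-3991/24423 1433/8141; -1521/8141 -1146/8141]
x' = x̄ + K·y = [-6589/24423, 2103/8141]
P' = (I − K·H)·P̄ = [6632/24423 300/8141; 300/8141 1828/8141]

x' = [-6589/24423, 2103/8141]
P' = [6632/24423 300/8141; 300/8141 1828/8141]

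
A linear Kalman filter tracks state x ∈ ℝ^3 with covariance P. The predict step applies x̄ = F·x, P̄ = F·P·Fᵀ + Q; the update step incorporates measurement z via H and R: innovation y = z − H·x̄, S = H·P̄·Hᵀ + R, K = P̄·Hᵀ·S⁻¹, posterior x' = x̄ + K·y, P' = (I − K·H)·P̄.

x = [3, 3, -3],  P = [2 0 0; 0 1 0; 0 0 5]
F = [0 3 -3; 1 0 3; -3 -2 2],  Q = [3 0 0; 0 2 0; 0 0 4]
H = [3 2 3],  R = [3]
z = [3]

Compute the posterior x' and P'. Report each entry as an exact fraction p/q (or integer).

x' = [1710/113, -258/113, -1437/113]
P' = [12153/226 -9225/226 -3015/113; -9225/226 9849/226 1347/113; -3015/113 1347/113 2156/113]

x̄ = F·x = [18, -6, -21]
P̄ = F·P·Fᵀ + Q = [57 -45 -36; -45 49 24; -36 24 46]
y = z − H·x̄ = [24]
S = H·P̄·Hᵀ + R = [226]
K = P̄·Hᵀ·S⁻¹ = [-27/226; 35/226; 39/113]
x' = x̄ + K·y = [1710/113, -258/113, -1437/113]
P' = (I − K·H)·P̄ = [12153/226 -9225/226 -3015/113; -9225/226 9849/226 1347/113; -3015/113 1347/113 2156/113]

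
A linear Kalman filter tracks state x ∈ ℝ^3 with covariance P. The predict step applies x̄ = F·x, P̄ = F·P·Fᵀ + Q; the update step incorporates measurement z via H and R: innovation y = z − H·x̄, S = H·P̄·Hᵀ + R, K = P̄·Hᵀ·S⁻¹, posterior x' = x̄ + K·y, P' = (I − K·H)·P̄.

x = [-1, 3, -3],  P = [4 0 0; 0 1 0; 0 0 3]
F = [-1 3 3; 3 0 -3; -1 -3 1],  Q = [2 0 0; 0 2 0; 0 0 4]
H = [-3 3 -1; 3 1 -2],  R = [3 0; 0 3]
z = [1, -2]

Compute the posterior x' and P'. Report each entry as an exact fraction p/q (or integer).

x' = [-432279/277670, -566561/277670, -703607/277670]
P' = [175019/277670 249351/277670 318687/277670; 249351/277670 248397/138835 581763/277670; 318687/277670 581763/277670 851991/277670]

x̄ = F·x = [1, 6, -11]
P̄ = F·P·Fᵀ + Q = [42 -39 4; -39 65 -21; 4 -21 20]
y = z − H·x̄ = [-25, -33]
S = H·P̄·Hᵀ + R = [1838 -218; -218 328]
K = P̄·Hᵀ·S⁻¹ = [-31897/277670 22839/138835; 26761/138835 27107/277670; -20921/277670 -27693/138835]
x' = x̄ + K·y = [-432279/277670, -566561/277670, -703607/277670]
P' = (I − K·H)·P̄ = [175019/277670 249351/277670 318687/277670; 249351/277670 248397/138835 581763/277670; 318687/277670 581763/277670 851991/277670]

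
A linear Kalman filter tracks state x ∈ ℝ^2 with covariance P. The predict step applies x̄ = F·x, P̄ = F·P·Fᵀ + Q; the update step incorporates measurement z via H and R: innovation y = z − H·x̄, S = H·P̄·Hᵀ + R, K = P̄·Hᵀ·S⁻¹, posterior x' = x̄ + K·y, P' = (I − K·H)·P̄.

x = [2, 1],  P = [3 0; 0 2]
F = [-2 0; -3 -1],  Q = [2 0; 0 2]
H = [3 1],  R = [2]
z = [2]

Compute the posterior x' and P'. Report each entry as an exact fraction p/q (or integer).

x' = [64/89, -28/89]
P' = [46/89 -98/89; -98/89 1052/267]

x̄ = F·x = [-4, -7]
P̄ = F·P·Fᵀ + Q = [14 18; 18 31]
y = z − H·x̄ = [21]
S = H·P̄·Hᵀ + R = [267]
K = P̄·Hᵀ·S⁻¹ = [20/89; 85/267]
x' = x̄ + K·y = [64/89, -28/89]
P' = (I − K·H)·P̄ = [46/89 -98/89; -98/89 1052/267]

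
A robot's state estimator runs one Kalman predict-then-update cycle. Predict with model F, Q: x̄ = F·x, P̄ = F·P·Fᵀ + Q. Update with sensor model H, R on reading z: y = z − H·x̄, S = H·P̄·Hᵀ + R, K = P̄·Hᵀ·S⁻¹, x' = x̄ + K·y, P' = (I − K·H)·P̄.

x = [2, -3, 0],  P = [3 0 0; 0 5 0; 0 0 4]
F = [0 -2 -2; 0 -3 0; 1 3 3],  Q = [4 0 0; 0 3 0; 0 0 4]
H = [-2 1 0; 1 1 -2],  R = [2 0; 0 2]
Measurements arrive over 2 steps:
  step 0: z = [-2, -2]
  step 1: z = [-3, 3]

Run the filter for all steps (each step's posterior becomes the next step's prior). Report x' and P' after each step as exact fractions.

step 0: x' = [14050/11369, 7827/11369, 21657/11369], P' = [17220/11369 28722/11369 21316/11369; 28722/11369 67848/11369 45069/11369; 21316/11369 45069/11369 36419/11369]
step 1: x' = [239751664/117611653, 179905446/117611653, 211609/846127], P' = [107462852/117611653 135409584/117611653 771852/846127; 135409584/117611653 326238681/117611653 1473357/846127; 771852/846127 1473357/846127 1398901/846127]

step 0: x̄ = F·x = [6, 9, -7]
step 0: P̄ = F·P·Fᵀ + Q = [40 30 -54; 30 48 -45; -54 -45 88]
step 0: y = z − H·x̄ = [1, -31]
step 0: S = H·P̄·Hᵀ + R = [90 -188; -188 898]
step 0: K = P̄·Hᵀ·S⁻¹ = [-2859/11369 1655/11369; 5202/11369 3216/11369; 2437/22738 -6453/22738]
step 0: x' = x̄ + K·y = [14050/11369, 7827/11369, 21657/11369]
step 0: P' = (I − K·H)·P̄ = [17220/11369 28722/11369 21316/11369; 28722/11369 67848/11369 45069/11369; 21316/11369 45069/11369 36419/11369]
step 1: x̄ = F·x = [-58968/11369, -23481/11369, 102502/11369]
step 1: P̄ = F·P·Fᵀ + Q = [823096/11369 677502/11369 -1266506/11369; 677502/11369 644739/11369 -1102419/11369; -1266506/11369 -1102419/11369 2112569/11369]
step 1: y = z − H·x̄ = [-128562/11369, 321560/11369]
step 1: S = H·P̄·Hᵀ + R = [1249853/11369 -4540141/11369; -4540141/11369 20771553/11369]
step 1: K = P̄·Hᵀ·S⁻¹ = [-39758060/117611653 14148790/117611653; 55419513/235223306 52055019/235223306; -70347/1692254 -552593/1692254]
step 1: x' = x̄ + K·y = [239751664/117611653, 179905446/117611653, 211609/846127]
step 1: P' = (I − K·H)·P̄ = [107462852/117611653 135409584/117611653 771852/846127; 135409584/117611653 326238681/117611653 1473357/846127; 771852/846127 1473357/846127 1398901/846127]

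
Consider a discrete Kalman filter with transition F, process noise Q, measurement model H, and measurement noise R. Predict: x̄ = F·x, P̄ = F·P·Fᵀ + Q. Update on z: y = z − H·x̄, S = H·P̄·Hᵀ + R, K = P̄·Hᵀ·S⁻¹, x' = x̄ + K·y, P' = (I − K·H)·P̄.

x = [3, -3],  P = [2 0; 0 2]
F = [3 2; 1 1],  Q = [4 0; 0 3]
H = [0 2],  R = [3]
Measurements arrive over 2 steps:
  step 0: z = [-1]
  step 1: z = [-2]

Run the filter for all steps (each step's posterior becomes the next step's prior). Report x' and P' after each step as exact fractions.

step 0: x̄ = F·x = [3, 0]
step 0: P̄ = F·P·Fᵀ + Q = [30 10; 10 7]
step 0: y = z − H·x̄ = [-1]
step 0: S = H·P̄·Hᵀ + R = [31]
step 0: K = P̄·Hᵀ·S⁻¹ = [20/31; 14/31]
step 0: x' = x̄ + K·y = [73/31, -14/31]
step 0: P' = (I − K·H)·P̄ = [530/31 30/31; 30/31 21/31]
step 1: x̄ = F·x = [191/31, 59/31]
step 1: P̄ = F·P·Fᵀ + Q = [5338/31 1782/31; 1782/31 704/31]
step 1: y = z − H·x̄ = [-180/31]
step 1: S = H·P̄·Hᵀ + R = [2909/31]
step 1: K = P̄·Hᵀ·S⁻¹ = [3564/2909; 1408/2909]
step 1: x' = x̄ + K·y = [-2771/2909, -2639/2909]
step 1: P' = (I − K·H)·P̄ = [91166/2909 5346/2909; 5346/2909 2112/2909]

step 0: x' = [73/31, -14/31], P' = [530/31 30/31; 30/31 21/31]
step 1: x' = [-2771/2909, -2639/2909], P' = [91166/2909 5346/2909; 5346/2909 2112/2909]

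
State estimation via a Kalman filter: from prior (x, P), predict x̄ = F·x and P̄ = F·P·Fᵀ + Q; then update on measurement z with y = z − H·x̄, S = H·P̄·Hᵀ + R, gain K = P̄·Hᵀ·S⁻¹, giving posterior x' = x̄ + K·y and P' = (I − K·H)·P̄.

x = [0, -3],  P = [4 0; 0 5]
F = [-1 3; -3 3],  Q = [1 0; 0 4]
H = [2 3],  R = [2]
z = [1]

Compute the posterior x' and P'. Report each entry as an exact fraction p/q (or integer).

x' = [-2393/1651, 2115/1651]
P' = [9109/1651 -5892/1651; -5892/1651 4174/1651]

x̄ = F·x = [-9, -9]
P̄ = F·P·Fᵀ + Q = [50 57; 57 85]
y = z − H·x̄ = [46]
S = H·P̄·Hᵀ + R = [1651]
K = P̄·Hᵀ·S⁻¹ = [271/1651; 369/1651]
x' = x̄ + K·y = [-2393/1651, 2115/1651]
P' = (I − K·H)·P̄ = [9109/1651 -5892/1651; -5892/1651 4174/1651]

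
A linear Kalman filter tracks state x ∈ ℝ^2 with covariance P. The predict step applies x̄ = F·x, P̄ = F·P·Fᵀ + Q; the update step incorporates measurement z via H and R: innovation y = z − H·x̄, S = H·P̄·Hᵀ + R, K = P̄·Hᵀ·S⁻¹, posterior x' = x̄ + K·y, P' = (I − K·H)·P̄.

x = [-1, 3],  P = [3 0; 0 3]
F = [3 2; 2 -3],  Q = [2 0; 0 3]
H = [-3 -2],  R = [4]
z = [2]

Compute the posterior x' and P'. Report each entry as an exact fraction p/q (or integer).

x' = [2976/541, -5027/541]
P' = [7052/541 -10332/541; -10332/541 15666/541]

x̄ = F·x = [3, -11]
P̄ = F·P·Fᵀ + Q = [41 0; 0 42]
y = z − H·x̄ = [-11]
S = H·P̄·Hᵀ + R = [541]
K = P̄·Hᵀ·S⁻¹ = [-123/541; -84/541]
x' = x̄ + K·y = [2976/541, -5027/541]
P' = (I − K·H)·P̄ = [7052/541 -10332/541; -10332/541 15666/541]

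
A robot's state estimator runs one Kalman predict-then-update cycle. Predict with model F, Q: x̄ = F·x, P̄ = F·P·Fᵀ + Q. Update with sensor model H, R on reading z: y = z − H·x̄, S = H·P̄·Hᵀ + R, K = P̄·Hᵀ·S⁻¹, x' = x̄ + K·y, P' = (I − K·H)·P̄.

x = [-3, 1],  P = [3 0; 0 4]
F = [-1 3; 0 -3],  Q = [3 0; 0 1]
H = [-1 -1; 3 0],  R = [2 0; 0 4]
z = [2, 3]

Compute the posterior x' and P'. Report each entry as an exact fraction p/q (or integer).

x' = [529/519, -3061/1557]
P' = [76/173 -220/519; -220/519 2986/1557]

x̄ = F·x = [6, -3]
P̄ = F·P·Fᵀ + Q = [42 -36; -36 37]
y = z − H·x̄ = [5, -15]
S = H·P̄·Hᵀ + R = [9 -18; -18 382]
K = P̄·Hᵀ·S⁻¹ = [-4/519 57/173; -1163/1557 -55/173]
x' = x̄ + K·y = [529/519, -3061/1557]
P' = (I − K·H)·P̄ = [76/173 -220/519; -220/519 2986/1557]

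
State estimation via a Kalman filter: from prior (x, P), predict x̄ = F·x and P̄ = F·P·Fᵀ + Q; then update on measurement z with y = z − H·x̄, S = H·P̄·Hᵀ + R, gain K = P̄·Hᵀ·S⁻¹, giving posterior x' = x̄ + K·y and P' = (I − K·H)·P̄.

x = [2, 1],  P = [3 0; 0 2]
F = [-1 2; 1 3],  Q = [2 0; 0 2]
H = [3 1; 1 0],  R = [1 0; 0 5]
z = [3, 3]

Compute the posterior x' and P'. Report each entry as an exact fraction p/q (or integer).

x' = [71/402, 351/134]
P' = [385/402 -1075/402; -1075/402 1127/134]

x̄ = F·x = [0, 5]
P̄ = F·P·Fᵀ + Q = [13 9; 9 23]
y = z − H·x̄ = [-2, 3]
S = H·P̄·Hᵀ + R = [195 48; 48 18]
K = P̄·Hᵀ·S⁻¹ = [40/201 77/402; 26/67 -215/402]
x' = x̄ + K·y = [71/402, 351/134]
P' = (I − K·H)·P̄ = [385/402 -1075/402; -1075/402 1127/134]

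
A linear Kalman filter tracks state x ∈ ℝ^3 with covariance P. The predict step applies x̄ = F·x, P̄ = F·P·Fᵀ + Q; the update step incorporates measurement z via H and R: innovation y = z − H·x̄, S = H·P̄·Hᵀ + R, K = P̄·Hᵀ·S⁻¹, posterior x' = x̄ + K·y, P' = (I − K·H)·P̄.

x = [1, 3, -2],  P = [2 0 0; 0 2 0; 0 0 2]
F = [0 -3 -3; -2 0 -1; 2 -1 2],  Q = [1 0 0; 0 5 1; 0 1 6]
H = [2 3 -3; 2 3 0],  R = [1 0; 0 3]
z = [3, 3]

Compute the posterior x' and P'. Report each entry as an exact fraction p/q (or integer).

x' = [15567/15334, 423/2788, -1588/7667]
P' = [91068/7667 -10503/1394 3183/7667; -10503/1394 14181/2788 28/697; 3183/7667 28/697 6513/15334]

x̄ = F·x = [-3, 0, -5]
P̄ = F·P·Fᵀ + Q = [37 6 -6; 6 15 -11; -6 -11 24]
y = z − H·x̄ = [-6, 9]
S = H·P̄·Hᵀ + R = [842 490; 490 358]
K = P̄·Hᵀ·S⁻¹ = [-1425/15334 5891/15334; 195/2788 177/2788; -4959/15334 2430/7667]
x' = x̄ + K·y = [15567/15334, 423/2788, -1588/7667]
P' = (I − K·H)·P̄ = [91068/7667 -10503/1394 3183/7667; -10503/1394 14181/2788 28/697; 3183/7667 28/697 6513/15334]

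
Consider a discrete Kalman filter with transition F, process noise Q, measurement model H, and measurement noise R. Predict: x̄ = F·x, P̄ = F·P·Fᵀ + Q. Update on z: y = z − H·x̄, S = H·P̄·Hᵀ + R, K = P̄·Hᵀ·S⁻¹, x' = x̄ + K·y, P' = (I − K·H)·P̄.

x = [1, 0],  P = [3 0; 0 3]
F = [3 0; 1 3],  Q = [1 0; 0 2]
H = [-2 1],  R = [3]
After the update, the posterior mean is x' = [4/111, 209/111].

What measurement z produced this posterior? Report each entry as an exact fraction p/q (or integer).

z = [2]

x̄ = F·x = [3, 1]
P̄ = F·P·Fᵀ + Q = [28 9; 9 32]
S = H·P̄·Hᵀ + R = [111]
K = P̄·Hᵀ·S⁻¹ = [-47/111; 14/111]
x' − x̄ = [-329/111, 98/111] = K·y
y = (KᵀK)⁻¹·Kᵀ·(x' − x̄) = [7]
z = y + H·x̄ = [7] + [-5] = [2]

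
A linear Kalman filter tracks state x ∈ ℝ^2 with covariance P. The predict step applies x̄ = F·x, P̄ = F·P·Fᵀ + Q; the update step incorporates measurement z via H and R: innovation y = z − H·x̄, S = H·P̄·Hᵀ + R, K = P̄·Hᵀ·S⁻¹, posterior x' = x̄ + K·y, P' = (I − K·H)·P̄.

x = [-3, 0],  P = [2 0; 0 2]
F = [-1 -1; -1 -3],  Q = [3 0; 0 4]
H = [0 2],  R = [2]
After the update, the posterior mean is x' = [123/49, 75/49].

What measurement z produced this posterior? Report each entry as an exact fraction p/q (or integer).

z = [3]

x̄ = F·x = [3, 3]
P̄ = F·P·Fᵀ + Q = [7 8; 8 24]
S = H·P̄·Hᵀ + R = [98]
K = P̄·Hᵀ·S⁻¹ = [8/49; 24/49]
x' − x̄ = [-24/49, -72/49] = K·y
y = (KᵀK)⁻¹·Kᵀ·(x' − x̄) = [-3]
z = y + H·x̄ = [-3] + [6] = [3]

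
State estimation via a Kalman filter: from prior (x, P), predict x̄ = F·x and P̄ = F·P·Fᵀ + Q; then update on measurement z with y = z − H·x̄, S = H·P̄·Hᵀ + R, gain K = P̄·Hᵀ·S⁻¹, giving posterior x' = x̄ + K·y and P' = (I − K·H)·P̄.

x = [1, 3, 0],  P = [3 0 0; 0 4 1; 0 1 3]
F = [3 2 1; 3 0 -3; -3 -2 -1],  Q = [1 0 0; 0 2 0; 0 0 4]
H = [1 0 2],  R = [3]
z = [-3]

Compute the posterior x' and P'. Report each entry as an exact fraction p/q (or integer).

x̄ = F·x = [9, 3, -9]
P̄ = F·P·Fᵀ + Q = [51 12 -50; 12 56 -12; -50 -12 54]
y = z − H·x̄ = [6]
S = H·P̄·Hᵀ + R = [70]
K = P̄·Hᵀ·S⁻¹ = [-7/10; -6/35; 29/35]
x' = x̄ + K·y = [24/5, 69/35, -141/35]
P' = (I − K·H)·P̄ = [167/10 18/5 -47/5; 18/5 1888/35 -72/35; -47/5 -72/35 208/35]

x' = [24/5, 69/35, -141/35]
P' = [167/10 18/5 -47/5; 18/5 1888/35 -72/35; -47/5 -72/35 208/35]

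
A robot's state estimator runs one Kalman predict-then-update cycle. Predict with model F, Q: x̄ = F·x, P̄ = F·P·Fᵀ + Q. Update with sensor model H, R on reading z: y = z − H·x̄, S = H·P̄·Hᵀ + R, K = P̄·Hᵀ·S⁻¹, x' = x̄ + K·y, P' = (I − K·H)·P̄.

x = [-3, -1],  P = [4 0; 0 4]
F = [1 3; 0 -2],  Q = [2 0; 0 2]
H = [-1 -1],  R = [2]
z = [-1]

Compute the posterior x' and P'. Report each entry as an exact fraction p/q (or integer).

x' = [3/7, -1/7]
P' = [132/7 -114/7; -114/7 108/7]

x̄ = F·x = [-6, 2]
P̄ = F·P·Fᵀ + Q = [42 -24; -24 18]
y = z − H·x̄ = [-5]
S = H·P̄·Hᵀ + R = [14]
K = P̄·Hᵀ·S⁻¹ = [-9/7; 3/7]
x' = x̄ + K·y = [3/7, -1/7]
P' = (I − K·H)·P̄ = [132/7 -114/7; -114/7 108/7]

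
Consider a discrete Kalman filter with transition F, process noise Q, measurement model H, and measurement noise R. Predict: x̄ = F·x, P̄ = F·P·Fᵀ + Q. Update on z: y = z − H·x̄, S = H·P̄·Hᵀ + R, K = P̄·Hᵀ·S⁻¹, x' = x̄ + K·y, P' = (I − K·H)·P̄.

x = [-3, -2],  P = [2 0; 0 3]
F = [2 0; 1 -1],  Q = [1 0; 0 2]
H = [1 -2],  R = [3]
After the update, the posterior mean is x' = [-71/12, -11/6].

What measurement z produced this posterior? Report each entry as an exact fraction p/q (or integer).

x̄ = F·x = [-6, -1]
P̄ = F·P·Fᵀ + Q = [9 4; 4 7]
S = H·P̄·Hᵀ + R = [24]
K = P̄·Hᵀ·S⁻¹ = [1/24; -5/12]
x' − x̄ = [1/12, -5/6] = K·y
y = (KᵀK)⁻¹·Kᵀ·(x' − x̄) = [2]
z = y + H·x̄ = [2] + [-4] = [-2]

z = [-2]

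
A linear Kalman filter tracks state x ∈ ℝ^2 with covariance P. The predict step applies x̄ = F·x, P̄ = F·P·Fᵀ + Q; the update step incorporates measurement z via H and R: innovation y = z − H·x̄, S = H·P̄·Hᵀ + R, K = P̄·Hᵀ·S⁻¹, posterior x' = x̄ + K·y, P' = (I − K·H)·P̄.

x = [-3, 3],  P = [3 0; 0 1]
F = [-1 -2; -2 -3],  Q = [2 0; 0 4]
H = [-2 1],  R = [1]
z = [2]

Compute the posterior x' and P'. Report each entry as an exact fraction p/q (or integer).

x' = [-18/7, -43/14]
P' = [45/7 87/7; 87/7 349/14]

x̄ = F·x = [-3, -3]
P̄ = F·P·Fᵀ + Q = [9 12; 12 25]
y = z − H·x̄ = [-1]
S = H·P̄·Hᵀ + R = [14]
K = P̄·Hᵀ·S⁻¹ = [-3/7; 1/14]
x' = x̄ + K·y = [-18/7, -43/14]
P' = (I − K·H)·P̄ = [45/7 87/7; 87/7 349/14]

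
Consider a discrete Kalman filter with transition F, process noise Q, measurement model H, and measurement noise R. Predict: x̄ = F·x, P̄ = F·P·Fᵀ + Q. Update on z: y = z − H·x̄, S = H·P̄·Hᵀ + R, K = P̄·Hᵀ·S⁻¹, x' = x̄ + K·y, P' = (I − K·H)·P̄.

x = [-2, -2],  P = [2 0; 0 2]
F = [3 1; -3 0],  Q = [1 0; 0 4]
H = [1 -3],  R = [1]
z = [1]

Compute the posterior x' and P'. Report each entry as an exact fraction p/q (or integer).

x̄ = F·x = [-8, 6]
P̄ = F·P·Fᵀ + Q = [21 -18; -18 22]
y = z − H·x̄ = [27]
S = H·P̄·Hᵀ + R = [328]
K = P̄·Hᵀ·S⁻¹ = [75/328; -21/82]
x' = x̄ + K·y = [-599/328, -75/82]
P' = (I − K·H)·P̄ = [1263/328 99/82; 99/82 20/41]

x' = [-599/328, -75/82]
P' = [1263/328 99/82; 99/82 20/41]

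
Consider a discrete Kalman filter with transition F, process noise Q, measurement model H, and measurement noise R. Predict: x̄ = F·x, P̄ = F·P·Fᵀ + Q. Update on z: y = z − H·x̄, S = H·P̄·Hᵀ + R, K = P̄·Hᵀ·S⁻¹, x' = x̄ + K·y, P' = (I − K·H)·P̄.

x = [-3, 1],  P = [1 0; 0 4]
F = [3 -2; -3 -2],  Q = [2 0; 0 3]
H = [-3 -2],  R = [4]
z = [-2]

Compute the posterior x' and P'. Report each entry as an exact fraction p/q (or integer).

x' = [-2878/443, 4718/443]
P' = [2936/443 -4214/443; -4214/443 6475/443]

x̄ = F·x = [-11, 7]
P̄ = F·P·Fᵀ + Q = [27 7; 7 28]
y = z − H·x̄ = [-21]
S = H·P̄·Hᵀ + R = [443]
K = P̄·Hᵀ·S⁻¹ = [-95/443; -77/443]
x' = x̄ + K·y = [-2878/443, 4718/443]
P' = (I − K·H)·P̄ = [2936/443 -4214/443; -4214/443 6475/443]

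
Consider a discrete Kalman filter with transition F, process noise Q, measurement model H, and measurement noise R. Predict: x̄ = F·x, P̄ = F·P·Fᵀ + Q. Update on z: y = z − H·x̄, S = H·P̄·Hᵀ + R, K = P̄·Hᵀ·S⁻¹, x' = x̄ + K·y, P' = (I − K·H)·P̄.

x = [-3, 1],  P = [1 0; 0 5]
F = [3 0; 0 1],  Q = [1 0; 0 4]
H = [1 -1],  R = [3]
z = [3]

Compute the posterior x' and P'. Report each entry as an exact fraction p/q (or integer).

x̄ = F·x = [-9, 1]
P̄ = F·P·Fᵀ + Q = [10 0; 0 9]
y = z − H·x̄ = [13]
S = H·P̄·Hᵀ + R = [22]
K = P̄·Hᵀ·S⁻¹ = [5/11; -9/22]
x' = x̄ + K·y = [-34/11, -95/22]
P' = (I − K·H)·P̄ = [60/11 45/11; 45/11 117/22]

x' = [-34/11, -95/22]
P' = [60/11 45/11; 45/11 117/22]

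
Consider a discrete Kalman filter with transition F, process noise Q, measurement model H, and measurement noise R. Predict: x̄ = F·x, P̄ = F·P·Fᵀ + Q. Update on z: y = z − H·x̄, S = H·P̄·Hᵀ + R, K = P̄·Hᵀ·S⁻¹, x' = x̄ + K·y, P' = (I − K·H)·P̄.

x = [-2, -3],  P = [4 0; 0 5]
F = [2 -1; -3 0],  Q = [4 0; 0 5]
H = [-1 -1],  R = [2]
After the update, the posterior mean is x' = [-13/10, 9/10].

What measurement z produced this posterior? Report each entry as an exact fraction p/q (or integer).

z = [1]

x̄ = F·x = [-1, 6]
P̄ = F·P·Fᵀ + Q = [25 -24; -24 41]
S = H·P̄·Hᵀ + R = [20]
K = P̄·Hᵀ·S⁻¹ = [-1/20; -17/20]
x' − x̄ = [-3/10, -51/10] = K·y
y = (KᵀK)⁻¹·Kᵀ·(x' − x̄) = [6]
z = y + H·x̄ = [6] + [-5] = [1]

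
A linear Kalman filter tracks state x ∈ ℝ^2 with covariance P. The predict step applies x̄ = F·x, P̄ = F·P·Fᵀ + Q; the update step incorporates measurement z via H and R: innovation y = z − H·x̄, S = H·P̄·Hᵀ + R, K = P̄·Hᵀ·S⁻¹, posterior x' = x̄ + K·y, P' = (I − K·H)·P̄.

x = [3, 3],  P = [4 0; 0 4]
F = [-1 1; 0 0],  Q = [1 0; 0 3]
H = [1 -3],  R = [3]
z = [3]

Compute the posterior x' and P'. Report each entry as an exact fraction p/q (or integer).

x' = [9/13, -9/13]
P' = [90/13 27/13; 27/13 12/13]

x̄ = F·x = [0, 0]
P̄ = F·P·Fᵀ + Q = [9 0; 0 3]
y = z − H·x̄ = [3]
S = H·P̄·Hᵀ + R = [39]
K = P̄·Hᵀ·S⁻¹ = [3/13; -3/13]
x' = x̄ + K·y = [9/13, -9/13]
P' = (I − K·H)·P̄ = [90/13 27/13; 27/13 12/13]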